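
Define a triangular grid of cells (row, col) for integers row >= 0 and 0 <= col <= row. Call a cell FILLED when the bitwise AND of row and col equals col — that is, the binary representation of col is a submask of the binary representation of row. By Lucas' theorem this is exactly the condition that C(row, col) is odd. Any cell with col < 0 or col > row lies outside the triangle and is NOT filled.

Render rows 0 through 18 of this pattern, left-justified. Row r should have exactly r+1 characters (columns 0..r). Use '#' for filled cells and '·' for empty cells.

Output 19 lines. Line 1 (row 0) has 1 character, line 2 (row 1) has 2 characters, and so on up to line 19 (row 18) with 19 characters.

Answer: #
##
#·#
####
#···#
##··##
#·#·#·#
########
#·······#
##······##
#·#·····#·#
####····####
#···#···#···#
##··##··##··##
#·#·#·#·#·#·#·#
################
#···············#
##··············##
#·#·············#·#

Derivation:
r0=0: #
r1=1: ##
r2=10: #·#
r3=11: ####
r4=100: #···#
r5=101: ##··##
r6=110: #·#·#·#
r7=111: ########
r8=1000: #·······#
r9=1001: ##······##
r10=1010: #·#·····#·#
r11=1011: ####····####
r12=1100: #···#···#···#
r13=1101: ##··##··##··##
r14=1110: #·#·#·#·#·#·#·#
r15=1111: ################
r16=10000: #···············#
r17=10001: ##··············##
r18=10010: #·#·············#·#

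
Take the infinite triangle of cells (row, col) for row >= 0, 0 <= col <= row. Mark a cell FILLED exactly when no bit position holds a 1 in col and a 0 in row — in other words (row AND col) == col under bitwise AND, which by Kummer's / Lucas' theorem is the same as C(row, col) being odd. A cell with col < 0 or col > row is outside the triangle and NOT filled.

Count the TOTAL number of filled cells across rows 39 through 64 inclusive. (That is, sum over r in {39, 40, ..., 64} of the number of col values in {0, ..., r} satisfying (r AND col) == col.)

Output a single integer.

Answer: 450

Derivation:
r39=100111 pc4: +16 =16
r40=101000 pc2: +4 =20
r41=101001 pc3: +8 =28
r42=101010 pc3: +8 =36
r43=101011 pc4: +16 =52
r44=101100 pc3: +8 =60
r45=101101 pc4: +16 =76
r46=101110 pc4: +16 =92
r47=101111 pc5: +32 =124
r48=110000 pc2: +4 =128
r49=110001 pc3: +8 =136
r50=110010 pc3: +8 =144
r51=110011 pc4: +16 =160
r52=110100 pc3: +8 =168
r53=110101 pc4: +16 =184
r54=110110 pc4: +16 =200
r55=110111 pc5: +32 =232
r56=111000 pc3: +8 =240
r57=111001 pc4: +16 =256
r58=111010 pc4: +16 =272
r59=111011 pc5: +32 =304
r60=111100 pc4: +16 =320
r61=111101 pc5: +32 =352
r62=111110 pc5: +32 =384
r63=111111 pc6: +64 =448
r64=1000000 pc1: +2 =450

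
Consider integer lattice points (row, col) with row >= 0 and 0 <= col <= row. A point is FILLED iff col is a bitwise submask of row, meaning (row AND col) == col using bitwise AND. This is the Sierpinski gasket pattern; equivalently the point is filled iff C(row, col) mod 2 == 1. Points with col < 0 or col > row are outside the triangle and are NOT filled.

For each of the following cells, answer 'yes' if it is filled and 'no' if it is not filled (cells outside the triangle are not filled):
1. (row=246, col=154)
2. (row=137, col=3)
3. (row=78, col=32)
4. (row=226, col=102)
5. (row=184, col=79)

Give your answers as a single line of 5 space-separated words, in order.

(246,154): row=0b11110110, col=0b10011010, row AND col = 0b10010010 = 146; 146 != 154 -> empty
(137,3): row=0b10001001, col=0b11, row AND col = 0b1 = 1; 1 != 3 -> empty
(78,32): row=0b1001110, col=0b100000, row AND col = 0b0 = 0; 0 != 32 -> empty
(226,102): row=0b11100010, col=0b1100110, row AND col = 0b1100010 = 98; 98 != 102 -> empty
(184,79): row=0b10111000, col=0b1001111, row AND col = 0b1000 = 8; 8 != 79 -> empty

Answer: no no no no no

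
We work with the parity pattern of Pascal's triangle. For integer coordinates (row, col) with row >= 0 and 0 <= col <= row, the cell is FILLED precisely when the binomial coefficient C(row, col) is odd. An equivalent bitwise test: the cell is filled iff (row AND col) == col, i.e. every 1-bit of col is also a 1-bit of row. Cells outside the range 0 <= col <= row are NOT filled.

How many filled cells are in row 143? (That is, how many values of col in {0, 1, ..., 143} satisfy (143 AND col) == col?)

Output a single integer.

143 in binary = 10001111
popcount(143) = number of 1-bits in 10001111 = 5
A col c satisfies (143 AND c) == c iff every set bit of c is also set in 143; each of the 5 set bits of 143 can independently be on or off in c.
count = 2^5 = 32

Answer: 32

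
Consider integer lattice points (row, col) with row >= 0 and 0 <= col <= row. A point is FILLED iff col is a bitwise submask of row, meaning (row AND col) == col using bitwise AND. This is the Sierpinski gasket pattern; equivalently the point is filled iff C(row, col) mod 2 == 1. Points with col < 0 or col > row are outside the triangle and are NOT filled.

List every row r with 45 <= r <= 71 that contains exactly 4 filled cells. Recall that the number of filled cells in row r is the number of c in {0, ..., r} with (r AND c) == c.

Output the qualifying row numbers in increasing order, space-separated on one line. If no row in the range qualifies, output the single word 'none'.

Row r has 2^popcount(r) filled cells, so we need popcount(r) = log2(4) = 2.
Scan r = 45..71 and keep those with exactly 2 one-bits:
r=45=101101 popcount=4 -> skip
r=46=101110 popcount=4 -> skip
r=47=101111 popcount=5 -> skip
r=48=110000 popcount=2 -> KEEP
r=49=110001 popcount=3 -> skip
r=50=110010 popcount=3 -> skip
r=51=110011 popcount=4 -> skip
r=52=110100 popcount=3 -> skip
r=53=110101 popcount=4 -> skip
r=54=110110 popcount=4 -> skip
r=55=110111 popcount=5 -> skip
r=56=111000 popcount=3 -> skip
r=57=111001 popcount=4 -> skip
r=58=111010 popcount=4 -> skip
r=59=111011 popcount=5 -> skip
r=60=111100 popcount=4 -> skip
r=61=111101 popcount=5 -> skip
r=62=111110 popcount=5 -> skip
r=63=111111 popcount=6 -> skip
r=64=1000000 popcount=1 -> skip
r=65=1000001 popcount=2 -> KEEP
r=66=1000010 popcount=2 -> KEEP
r=67=1000011 popcount=3 -> skip
r=68=1000100 popcount=2 -> KEEP
r=69=1000101 popcount=3 -> skip
r=70=1000110 popcount=3 -> skip
r=71=1000111 popcount=4 -> skip
Kept rows: 48 65 66 68

Answer: 48 65 66 68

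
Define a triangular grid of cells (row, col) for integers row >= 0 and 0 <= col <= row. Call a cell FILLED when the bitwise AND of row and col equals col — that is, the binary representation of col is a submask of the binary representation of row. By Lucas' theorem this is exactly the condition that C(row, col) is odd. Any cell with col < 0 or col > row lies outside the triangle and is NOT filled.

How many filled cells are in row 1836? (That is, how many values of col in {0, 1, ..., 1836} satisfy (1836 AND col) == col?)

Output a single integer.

Answer: 64

Derivation:
1836 in binary = 11100101100
popcount(1836) = number of 1-bits in 11100101100 = 6
A col c satisfies (1836 AND c) == c iff every set bit of c is also set in 1836; each of the 6 set bits of 1836 can independently be on or off in c.
count = 2^6 = 64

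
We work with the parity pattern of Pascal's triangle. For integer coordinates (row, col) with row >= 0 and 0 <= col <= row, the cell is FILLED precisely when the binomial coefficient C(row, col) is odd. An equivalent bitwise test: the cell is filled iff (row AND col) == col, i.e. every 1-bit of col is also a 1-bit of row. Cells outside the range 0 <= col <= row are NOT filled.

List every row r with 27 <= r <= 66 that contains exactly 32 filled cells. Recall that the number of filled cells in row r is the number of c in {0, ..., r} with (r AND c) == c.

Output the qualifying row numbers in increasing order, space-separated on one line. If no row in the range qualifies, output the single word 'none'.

Row r has 2^popcount(r) filled cells, so we need popcount(r) = log2(32) = 5.
Scan r = 27..66 and keep those with exactly 5 one-bits:
r=27=11011 popcount=4 -> skip
r=28=11100 popcount=3 -> skip
r=29=11101 popcount=4 -> skip
r=30=11110 popcount=4 -> skip
r=31=11111 popcount=5 -> KEEP
r=32=100000 popcount=1 -> skip
r=33=100001 popcount=2 -> skip
r=34=100010 popcount=2 -> skip
r=35=100011 popcount=3 -> skip
r=36=100100 popcount=2 -> skip
r=37=100101 popcount=3 -> skip
r=38=100110 popcount=3 -> skip
r=39=100111 popcount=4 -> skip
r=40=101000 popcount=2 -> skip
r=41=101001 popcount=3 -> skip
r=42=101010 popcount=3 -> skip
r=43=101011 popcount=4 -> skip
r=44=101100 popcount=3 -> skip
r=45=101101 popcount=4 -> skip
r=46=101110 popcount=4 -> skip
r=47=101111 popcount=5 -> KEEP
r=48=110000 popcount=2 -> skip
r=49=110001 popcount=3 -> skip
r=50=110010 popcount=3 -> skip
r=51=110011 popcount=4 -> skip
r=52=110100 popcount=3 -> skip
r=53=110101 popcount=4 -> skip
r=54=110110 popcount=4 -> skip
r=55=110111 popcount=5 -> KEEP
r=56=111000 popcount=3 -> skip
r=57=111001 popcount=4 -> skip
r=58=111010 popcount=4 -> skip
r=59=111011 popcount=5 -> KEEP
r=60=111100 popcount=4 -> skip
r=61=111101 popcount=5 -> KEEP
r=62=111110 popcount=5 -> KEEP
r=63=111111 popcount=6 -> skip
r=64=1000000 popcount=1 -> skip
r=65=1000001 popcount=2 -> skip
r=66=1000010 popcount=2 -> skip
Kept rows: 31 47 55 59 61 62

Answer: 31 47 55 59 61 62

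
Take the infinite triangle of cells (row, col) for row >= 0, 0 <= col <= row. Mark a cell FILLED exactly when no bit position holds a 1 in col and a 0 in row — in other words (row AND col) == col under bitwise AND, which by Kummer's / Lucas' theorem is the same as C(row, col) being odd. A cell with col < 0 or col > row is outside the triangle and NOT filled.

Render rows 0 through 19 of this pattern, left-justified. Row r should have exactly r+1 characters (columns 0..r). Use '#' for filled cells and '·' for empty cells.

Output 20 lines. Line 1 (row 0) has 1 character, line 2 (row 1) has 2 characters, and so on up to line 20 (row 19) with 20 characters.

Answer: #
##
#·#
####
#···#
##··##
#·#·#·#
########
#·······#
##······##
#·#·····#·#
####····####
#···#···#···#
##··##··##··##
#·#·#·#·#·#·#·#
################
#···············#
##··············##
#·#·············#·#
####············####

Derivation:
r0=0: #
r1=1: ##
r2=10: #·#
r3=11: ####
r4=100: #···#
r5=101: ##··##
r6=110: #·#·#·#
r7=111: ########
r8=1000: #·······#
r9=1001: ##······##
r10=1010: #·#·····#·#
r11=1011: ####····####
r12=1100: #···#···#···#
r13=1101: ##··##··##··##
r14=1110: #·#·#·#·#·#·#·#
r15=1111: ################
r16=10000: #···············#
r17=10001: ##··············##
r18=10010: #·#·············#·#
r19=10011: ####············####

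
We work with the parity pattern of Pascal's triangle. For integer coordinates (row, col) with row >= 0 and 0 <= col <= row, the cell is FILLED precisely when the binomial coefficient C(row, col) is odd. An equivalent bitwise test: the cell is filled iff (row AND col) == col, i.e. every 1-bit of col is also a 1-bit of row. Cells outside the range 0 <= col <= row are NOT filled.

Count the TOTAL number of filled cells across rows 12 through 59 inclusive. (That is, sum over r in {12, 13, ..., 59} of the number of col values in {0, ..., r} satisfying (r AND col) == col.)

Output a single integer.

r12=1100 pc2: +4 =4
r13=1101 pc3: +8 =12
r14=1110 pc3: +8 =20
r15=1111 pc4: +16 =36
r16=10000 pc1: +2 =38
r17=10001 pc2: +4 =42
r18=10010 pc2: +4 =46
r19=10011 pc3: +8 =54
r20=10100 pc2: +4 =58
r21=10101 pc3: +8 =66
r22=10110 pc3: +8 =74
r23=10111 pc4: +16 =90
r24=11000 pc2: +4 =94
r25=11001 pc3: +8 =102
r26=11010 pc3: +8 =110
r27=11011 pc4: +16 =126
r28=11100 pc3: +8 =134
r29=11101 pc4: +16 =150
r30=11110 pc4: +16 =166
r31=11111 pc5: +32 =198
r32=100000 pc1: +2 =200
r33=100001 pc2: +4 =204
r34=100010 pc2: +4 =208
r35=100011 pc3: +8 =216
r36=100100 pc2: +4 =220
r37=100101 pc3: +8 =228
r38=100110 pc3: +8 =236
r39=100111 pc4: +16 =252
r40=101000 pc2: +4 =256
r41=101001 pc3: +8 =264
r42=101010 pc3: +8 =272
r43=101011 pc4: +16 =288
r44=101100 pc3: +8 =296
r45=101101 pc4: +16 =312
r46=101110 pc4: +16 =328
r47=101111 pc5: +32 =360
r48=110000 pc2: +4 =364
r49=110001 pc3: +8 =372
r50=110010 pc3: +8 =380
r51=110011 pc4: +16 =396
r52=110100 pc3: +8 =404
r53=110101 pc4: +16 =420
r54=110110 pc4: +16 =436
r55=110111 pc5: +32 =468
r56=111000 pc3: +8 =476
r57=111001 pc4: +16 =492
r58=111010 pc4: +16 =508
r59=111011 pc5: +32 =540

Answer: 540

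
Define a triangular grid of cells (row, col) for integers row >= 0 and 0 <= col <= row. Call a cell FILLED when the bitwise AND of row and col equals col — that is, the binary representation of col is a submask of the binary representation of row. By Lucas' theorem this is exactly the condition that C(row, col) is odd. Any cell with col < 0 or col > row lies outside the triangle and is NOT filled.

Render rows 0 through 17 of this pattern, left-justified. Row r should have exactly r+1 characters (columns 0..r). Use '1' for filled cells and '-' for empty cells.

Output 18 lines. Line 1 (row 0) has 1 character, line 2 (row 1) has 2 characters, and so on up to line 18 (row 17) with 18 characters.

Answer: 1
11
1-1
1111
1---1
11--11
1-1-1-1
11111111
1-------1
11------11
1-1-----1-1
1111----1111
1---1---1---1
11--11--11--11
1-1-1-1-1-1-1-1
1111111111111111
1---------------1
11--------------11

Derivation:
r0=0: 1
r1=1: 11
r2=10: 1-1
r3=11: 1111
r4=100: 1---1
r5=101: 11--11
r6=110: 1-1-1-1
r7=111: 11111111
r8=1000: 1-------1
r9=1001: 11------11
r10=1010: 1-1-----1-1
r11=1011: 1111----1111
r12=1100: 1---1---1---1
r13=1101: 11--11--11--11
r14=1110: 1-1-1-1-1-1-1-1
r15=1111: 1111111111111111
r16=10000: 1---------------1
r17=10001: 11--------------11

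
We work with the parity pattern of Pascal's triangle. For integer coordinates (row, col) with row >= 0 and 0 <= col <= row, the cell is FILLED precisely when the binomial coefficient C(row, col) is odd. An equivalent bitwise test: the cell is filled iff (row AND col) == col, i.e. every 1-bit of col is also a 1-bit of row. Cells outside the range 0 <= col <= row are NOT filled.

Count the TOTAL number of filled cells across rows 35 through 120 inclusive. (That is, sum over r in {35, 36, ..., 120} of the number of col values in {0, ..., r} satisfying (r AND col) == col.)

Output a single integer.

Answer: 1518

Derivation:
r35=100011 pc3: +8 =8
r36=100100 pc2: +4 =12
r37=100101 pc3: +8 =20
r38=100110 pc3: +8 =28
r39=100111 pc4: +16 =44
r40=101000 pc2: +4 =48
r41=101001 pc3: +8 =56
r42=101010 pc3: +8 =64
r43=101011 pc4: +16 =80
r44=101100 pc3: +8 =88
r45=101101 pc4: +16 =104
r46=101110 pc4: +16 =120
r47=101111 pc5: +32 =152
r48=110000 pc2: +4 =156
r49=110001 pc3: +8 =164
r50=110010 pc3: +8 =172
r51=110011 pc4: +16 =188
r52=110100 pc3: +8 =196
r53=110101 pc4: +16 =212
r54=110110 pc4: +16 =228
r55=110111 pc5: +32 =260
r56=111000 pc3: +8 =268
r57=111001 pc4: +16 =284
r58=111010 pc4: +16 =300
r59=111011 pc5: +32 =332
r60=111100 pc4: +16 =348
r61=111101 pc5: +32 =380
r62=111110 pc5: +32 =412
r63=111111 pc6: +64 =476
r64=1000000 pc1: +2 =478
r65=1000001 pc2: +4 =482
r66=1000010 pc2: +4 =486
r67=1000011 pc3: +8 =494
r68=1000100 pc2: +4 =498
r69=1000101 pc3: +8 =506
r70=1000110 pc3: +8 =514
r71=1000111 pc4: +16 =530
r72=1001000 pc2: +4 =534
r73=1001001 pc3: +8 =542
r74=1001010 pc3: +8 =550
r75=1001011 pc4: +16 =566
r76=1001100 pc3: +8 =574
r77=1001101 pc4: +16 =590
r78=1001110 pc4: +16 =606
r79=1001111 pc5: +32 =638
r80=1010000 pc2: +4 =642
r81=1010001 pc3: +8 =650
r82=1010010 pc3: +8 =658
r83=1010011 pc4: +16 =674
r84=1010100 pc3: +8 =682
r85=1010101 pc4: +16 =698
r86=1010110 pc4: +16 =714
r87=1010111 pc5: +32 =746
r88=1011000 pc3: +8 =754
r89=1011001 pc4: +16 =770
r90=1011010 pc4: +16 =786
r91=1011011 pc5: +32 =818
r92=1011100 pc4: +16 =834
r93=1011101 pc5: +32 =866
r94=1011110 pc5: +32 =898
r95=1011111 pc6: +64 =962
r96=1100000 pc2: +4 =966
r97=1100001 pc3: +8 =974
r98=1100010 pc3: +8 =982
r99=1100011 pc4: +16 =998
r100=1100100 pc3: +8 =1006
r101=1100101 pc4: +16 =1022
r102=1100110 pc4: +16 =1038
r103=1100111 pc5: +32 =1070
r104=1101000 pc3: +8 =1078
r105=1101001 pc4: +16 =1094
r106=1101010 pc4: +16 =1110
r107=1101011 pc5: +32 =1142
r108=1101100 pc4: +16 =1158
r109=1101101 pc5: +32 =1190
r110=1101110 pc5: +32 =1222
r111=1101111 pc6: +64 =1286
r112=1110000 pc3: +8 =1294
r113=1110001 pc4: +16 =1310
r114=1110010 pc4: +16 =1326
r115=1110011 pc5: +32 =1358
r116=1110100 pc4: +16 =1374
r117=1110101 pc5: +32 =1406
r118=1110110 pc5: +32 =1438
r119=1110111 pc6: +64 =1502
r120=1111000 pc4: +16 =1518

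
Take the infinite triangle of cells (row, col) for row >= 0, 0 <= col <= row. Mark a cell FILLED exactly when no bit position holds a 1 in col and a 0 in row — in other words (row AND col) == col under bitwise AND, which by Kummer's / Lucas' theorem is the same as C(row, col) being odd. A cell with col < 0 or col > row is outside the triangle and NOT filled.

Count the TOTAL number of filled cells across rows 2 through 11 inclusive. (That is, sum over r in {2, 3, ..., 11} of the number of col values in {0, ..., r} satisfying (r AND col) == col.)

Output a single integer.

Answer: 42

Derivation:
r2=10 pc1: +2 =2
r3=11 pc2: +4 =6
r4=100 pc1: +2 =8
r5=101 pc2: +4 =12
r6=110 pc2: +4 =16
r7=111 pc3: +8 =24
r8=1000 pc1: +2 =26
r9=1001 pc2: +4 =30
r10=1010 pc2: +4 =34
r11=1011 pc3: +8 =42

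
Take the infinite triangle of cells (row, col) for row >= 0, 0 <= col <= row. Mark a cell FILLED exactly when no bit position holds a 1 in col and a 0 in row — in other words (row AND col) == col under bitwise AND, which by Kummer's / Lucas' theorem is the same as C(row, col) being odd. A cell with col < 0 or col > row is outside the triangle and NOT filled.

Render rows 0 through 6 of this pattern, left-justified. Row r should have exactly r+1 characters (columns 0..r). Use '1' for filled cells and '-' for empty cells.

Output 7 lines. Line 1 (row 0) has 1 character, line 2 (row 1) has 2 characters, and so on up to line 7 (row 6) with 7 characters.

Answer: 1
11
1-1
1111
1---1
11--11
1-1-1-1

Derivation:
r0=0: 1
r1=1: 11
r2=10: 1-1
r3=11: 1111
r4=100: 1---1
r5=101: 11--11
r6=110: 1-1-1-1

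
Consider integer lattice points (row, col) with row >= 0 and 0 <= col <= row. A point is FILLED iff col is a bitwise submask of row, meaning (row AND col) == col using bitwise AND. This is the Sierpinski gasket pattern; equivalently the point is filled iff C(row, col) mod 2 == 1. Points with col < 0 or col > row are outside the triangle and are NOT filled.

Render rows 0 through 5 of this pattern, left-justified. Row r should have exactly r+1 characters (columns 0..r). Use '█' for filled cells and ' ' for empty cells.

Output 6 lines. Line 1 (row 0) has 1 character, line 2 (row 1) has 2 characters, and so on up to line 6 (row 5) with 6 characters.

r0=0: █
r1=1: ██
r2=10: █ █
r3=11: ████
r4=100: █   █
r5=101: ██  ██

Answer: █
██
█ █
████
█   █
██  ██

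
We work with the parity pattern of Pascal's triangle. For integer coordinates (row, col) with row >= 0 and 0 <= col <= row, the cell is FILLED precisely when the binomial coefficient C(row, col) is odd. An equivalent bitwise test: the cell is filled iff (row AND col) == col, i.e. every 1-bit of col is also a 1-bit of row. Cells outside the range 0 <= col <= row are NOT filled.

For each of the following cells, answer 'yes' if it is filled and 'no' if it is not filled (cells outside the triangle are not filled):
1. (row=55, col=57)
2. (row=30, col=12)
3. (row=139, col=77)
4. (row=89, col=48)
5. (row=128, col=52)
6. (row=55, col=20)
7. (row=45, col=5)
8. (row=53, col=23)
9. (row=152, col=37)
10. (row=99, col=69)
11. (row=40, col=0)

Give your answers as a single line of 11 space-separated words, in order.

Answer: no yes no no no yes yes no no no yes

Derivation:
(55,57): col outside [0, 55] -> not filled
(30,12): row=0b11110, col=0b1100, row AND col = 0b1100 = 12; 12 == 12 -> filled
(139,77): row=0b10001011, col=0b1001101, row AND col = 0b1001 = 9; 9 != 77 -> empty
(89,48): row=0b1011001, col=0b110000, row AND col = 0b10000 = 16; 16 != 48 -> empty
(128,52): row=0b10000000, col=0b110100, row AND col = 0b0 = 0; 0 != 52 -> empty
(55,20): row=0b110111, col=0b10100, row AND col = 0b10100 = 20; 20 == 20 -> filled
(45,5): row=0b101101, col=0b101, row AND col = 0b101 = 5; 5 == 5 -> filled
(53,23): row=0b110101, col=0b10111, row AND col = 0b10101 = 21; 21 != 23 -> empty
(152,37): row=0b10011000, col=0b100101, row AND col = 0b0 = 0; 0 != 37 -> empty
(99,69): row=0b1100011, col=0b1000101, row AND col = 0b1000001 = 65; 65 != 69 -> empty
(40,0): row=0b101000, col=0b0, row AND col = 0b0 = 0; 0 == 0 -> filled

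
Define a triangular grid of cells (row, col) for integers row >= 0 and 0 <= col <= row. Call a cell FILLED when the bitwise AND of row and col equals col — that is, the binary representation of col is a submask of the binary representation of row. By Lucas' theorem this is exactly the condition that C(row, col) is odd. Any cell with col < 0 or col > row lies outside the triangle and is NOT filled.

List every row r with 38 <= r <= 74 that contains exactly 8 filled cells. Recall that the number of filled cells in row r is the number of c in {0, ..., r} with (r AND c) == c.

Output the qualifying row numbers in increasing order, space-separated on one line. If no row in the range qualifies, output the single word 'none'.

Answer: 38 41 42 44 49 50 52 56 67 69 70 73 74

Derivation:
Row r has 2^popcount(r) filled cells, so we need popcount(r) = log2(8) = 3.
Scan r = 38..74 and keep those with exactly 3 one-bits:
r=38=100110 popcount=3 -> KEEP
r=39=100111 popcount=4 -> skip
r=40=101000 popcount=2 -> skip
r=41=101001 popcount=3 -> KEEP
r=42=101010 popcount=3 -> KEEP
r=43=101011 popcount=4 -> skip
r=44=101100 popcount=3 -> KEEP
r=45=101101 popcount=4 -> skip
r=46=101110 popcount=4 -> skip
r=47=101111 popcount=5 -> skip
r=48=110000 popcount=2 -> skip
r=49=110001 popcount=3 -> KEEP
r=50=110010 popcount=3 -> KEEP
r=51=110011 popcount=4 -> skip
r=52=110100 popcount=3 -> KEEP
r=53=110101 popcount=4 -> skip
r=54=110110 popcount=4 -> skip
r=55=110111 popcount=5 -> skip
r=56=111000 popcount=3 -> KEEP
r=57=111001 popcount=4 -> skip
r=58=111010 popcount=4 -> skip
r=59=111011 popcount=5 -> skip
r=60=111100 popcount=4 -> skip
r=61=111101 popcount=5 -> skip
r=62=111110 popcount=5 -> skip
r=63=111111 popcount=6 -> skip
r=64=1000000 popcount=1 -> skip
r=65=1000001 popcount=2 -> skip
r=66=1000010 popcount=2 -> skip
r=67=1000011 popcount=3 -> KEEP
r=68=1000100 popcount=2 -> skip
r=69=1000101 popcount=3 -> KEEP
r=70=1000110 popcount=3 -> KEEP
r=71=1000111 popcount=4 -> skip
r=72=1001000 popcount=2 -> skip
r=73=1001001 popcount=3 -> KEEP
r=74=1001010 popcount=3 -> KEEP
Kept rows: 38 41 42 44 49 50 52 56 67 69 70 73 74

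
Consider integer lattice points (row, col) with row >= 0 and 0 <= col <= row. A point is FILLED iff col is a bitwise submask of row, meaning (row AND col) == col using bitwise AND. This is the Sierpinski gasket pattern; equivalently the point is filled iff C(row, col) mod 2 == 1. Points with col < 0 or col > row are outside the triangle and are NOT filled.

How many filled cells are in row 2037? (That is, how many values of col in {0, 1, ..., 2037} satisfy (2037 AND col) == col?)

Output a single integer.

Answer: 512

Derivation:
2037 in binary = 11111110101
popcount(2037) = number of 1-bits in 11111110101 = 9
A col c satisfies (2037 AND c) == c iff every set bit of c is also set in 2037; each of the 9 set bits of 2037 can independently be on or off in c.
count = 2^9 = 512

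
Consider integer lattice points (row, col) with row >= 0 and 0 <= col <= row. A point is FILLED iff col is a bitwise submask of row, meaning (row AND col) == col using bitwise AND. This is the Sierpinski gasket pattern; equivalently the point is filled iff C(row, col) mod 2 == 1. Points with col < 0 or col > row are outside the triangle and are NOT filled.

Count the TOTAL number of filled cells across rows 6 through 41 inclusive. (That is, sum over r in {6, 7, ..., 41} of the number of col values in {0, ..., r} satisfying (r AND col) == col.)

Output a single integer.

r6=110 pc2: +4 =4
r7=111 pc3: +8 =12
r8=1000 pc1: +2 =14
r9=1001 pc2: +4 =18
r10=1010 pc2: +4 =22
r11=1011 pc3: +8 =30
r12=1100 pc2: +4 =34
r13=1101 pc3: +8 =42
r14=1110 pc3: +8 =50
r15=1111 pc4: +16 =66
r16=10000 pc1: +2 =68
r17=10001 pc2: +4 =72
r18=10010 pc2: +4 =76
r19=10011 pc3: +8 =84
r20=10100 pc2: +4 =88
r21=10101 pc3: +8 =96
r22=10110 pc3: +8 =104
r23=10111 pc4: +16 =120
r24=11000 pc2: +4 =124
r25=11001 pc3: +8 =132
r26=11010 pc3: +8 =140
r27=11011 pc4: +16 =156
r28=11100 pc3: +8 =164
r29=11101 pc4: +16 =180
r30=11110 pc4: +16 =196
r31=11111 pc5: +32 =228
r32=100000 pc1: +2 =230
r33=100001 pc2: +4 =234
r34=100010 pc2: +4 =238
r35=100011 pc3: +8 =246
r36=100100 pc2: +4 =250
r37=100101 pc3: +8 =258
r38=100110 pc3: +8 =266
r39=100111 pc4: +16 =282
r40=101000 pc2: +4 =286
r41=101001 pc3: +8 =294

Answer: 294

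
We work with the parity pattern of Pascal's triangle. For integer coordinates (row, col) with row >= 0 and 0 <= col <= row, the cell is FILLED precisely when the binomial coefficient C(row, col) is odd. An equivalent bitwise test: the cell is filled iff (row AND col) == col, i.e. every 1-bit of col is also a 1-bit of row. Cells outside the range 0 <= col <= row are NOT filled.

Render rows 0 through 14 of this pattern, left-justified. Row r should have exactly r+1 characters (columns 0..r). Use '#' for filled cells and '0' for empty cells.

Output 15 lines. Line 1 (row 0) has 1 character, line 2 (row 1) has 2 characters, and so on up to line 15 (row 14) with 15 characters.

r0=0: #
r1=1: ##
r2=10: #0#
r3=11: ####
r4=100: #000#
r5=101: ##00##
r6=110: #0#0#0#
r7=111: ########
r8=1000: #0000000#
r9=1001: ##000000##
r10=1010: #0#00000#0#
r11=1011: ####0000####
r12=1100: #000#000#000#
r13=1101: ##00##00##00##
r14=1110: #0#0#0#0#0#0#0#

Answer: #
##
#0#
####
#000#
##00##
#0#0#0#
########
#0000000#
##000000##
#0#00000#0#
####0000####
#000#000#000#
##00##00##00##
#0#0#0#0#0#0#0#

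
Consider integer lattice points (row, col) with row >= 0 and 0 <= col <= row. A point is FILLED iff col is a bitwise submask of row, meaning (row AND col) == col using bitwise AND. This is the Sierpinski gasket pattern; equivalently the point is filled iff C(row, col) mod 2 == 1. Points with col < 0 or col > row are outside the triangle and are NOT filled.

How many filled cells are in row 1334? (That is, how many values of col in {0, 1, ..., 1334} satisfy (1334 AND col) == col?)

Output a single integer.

1334 in binary = 10100110110
popcount(1334) = number of 1-bits in 10100110110 = 6
A col c satisfies (1334 AND c) == c iff every set bit of c is also set in 1334; each of the 6 set bits of 1334 can independently be on or off in c.
count = 2^6 = 64

Answer: 64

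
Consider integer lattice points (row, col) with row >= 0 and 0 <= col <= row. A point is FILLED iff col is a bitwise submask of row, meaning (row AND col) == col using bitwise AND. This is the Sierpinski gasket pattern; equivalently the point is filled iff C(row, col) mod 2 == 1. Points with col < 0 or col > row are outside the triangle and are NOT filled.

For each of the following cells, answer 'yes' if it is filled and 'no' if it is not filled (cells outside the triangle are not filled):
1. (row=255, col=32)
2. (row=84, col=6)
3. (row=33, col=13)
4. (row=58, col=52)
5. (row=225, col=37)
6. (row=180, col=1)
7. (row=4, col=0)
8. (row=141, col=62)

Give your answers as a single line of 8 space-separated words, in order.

(255,32): row=0b11111111, col=0b100000, row AND col = 0b100000 = 32; 32 == 32 -> filled
(84,6): row=0b1010100, col=0b110, row AND col = 0b100 = 4; 4 != 6 -> empty
(33,13): row=0b100001, col=0b1101, row AND col = 0b1 = 1; 1 != 13 -> empty
(58,52): row=0b111010, col=0b110100, row AND col = 0b110000 = 48; 48 != 52 -> empty
(225,37): row=0b11100001, col=0b100101, row AND col = 0b100001 = 33; 33 != 37 -> empty
(180,1): row=0b10110100, col=0b1, row AND col = 0b0 = 0; 0 != 1 -> empty
(4,0): row=0b100, col=0b0, row AND col = 0b0 = 0; 0 == 0 -> filled
(141,62): row=0b10001101, col=0b111110, row AND col = 0b1100 = 12; 12 != 62 -> empty

Answer: yes no no no no no yes no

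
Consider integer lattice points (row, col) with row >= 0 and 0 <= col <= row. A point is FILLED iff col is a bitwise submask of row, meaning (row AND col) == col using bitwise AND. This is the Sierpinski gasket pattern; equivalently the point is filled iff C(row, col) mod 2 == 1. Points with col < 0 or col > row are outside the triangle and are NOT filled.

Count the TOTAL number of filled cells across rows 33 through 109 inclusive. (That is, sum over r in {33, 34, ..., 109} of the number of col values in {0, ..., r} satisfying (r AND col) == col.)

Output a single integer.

r33=100001 pc2: +4 =4
r34=100010 pc2: +4 =8
r35=100011 pc3: +8 =16
r36=100100 pc2: +4 =20
r37=100101 pc3: +8 =28
r38=100110 pc3: +8 =36
r39=100111 pc4: +16 =52
r40=101000 pc2: +4 =56
r41=101001 pc3: +8 =64
r42=101010 pc3: +8 =72
r43=101011 pc4: +16 =88
r44=101100 pc3: +8 =96
r45=101101 pc4: +16 =112
r46=101110 pc4: +16 =128
r47=101111 pc5: +32 =160
r48=110000 pc2: +4 =164
r49=110001 pc3: +8 =172
r50=110010 pc3: +8 =180
r51=110011 pc4: +16 =196
r52=110100 pc3: +8 =204
r53=110101 pc4: +16 =220
r54=110110 pc4: +16 =236
r55=110111 pc5: +32 =268
r56=111000 pc3: +8 =276
r57=111001 pc4: +16 =292
r58=111010 pc4: +16 =308
r59=111011 pc5: +32 =340
r60=111100 pc4: +16 =356
r61=111101 pc5: +32 =388
r62=111110 pc5: +32 =420
r63=111111 pc6: +64 =484
r64=1000000 pc1: +2 =486
r65=1000001 pc2: +4 =490
r66=1000010 pc2: +4 =494
r67=1000011 pc3: +8 =502
r68=1000100 pc2: +4 =506
r69=1000101 pc3: +8 =514
r70=1000110 pc3: +8 =522
r71=1000111 pc4: +16 =538
r72=1001000 pc2: +4 =542
r73=1001001 pc3: +8 =550
r74=1001010 pc3: +8 =558
r75=1001011 pc4: +16 =574
r76=1001100 pc3: +8 =582
r77=1001101 pc4: +16 =598
r78=1001110 pc4: +16 =614
r79=1001111 pc5: +32 =646
r80=1010000 pc2: +4 =650
r81=1010001 pc3: +8 =658
r82=1010010 pc3: +8 =666
r83=1010011 pc4: +16 =682
r84=1010100 pc3: +8 =690
r85=1010101 pc4: +16 =706
r86=1010110 pc4: +16 =722
r87=1010111 pc5: +32 =754
r88=1011000 pc3: +8 =762
r89=1011001 pc4: +16 =778
r90=1011010 pc4: +16 =794
r91=1011011 pc5: +32 =826
r92=1011100 pc4: +16 =842
r93=1011101 pc5: +32 =874
r94=1011110 pc5: +32 =906
r95=1011111 pc6: +64 =970
r96=1100000 pc2: +4 =974
r97=1100001 pc3: +8 =982
r98=1100010 pc3: +8 =990
r99=1100011 pc4: +16 =1006
r100=1100100 pc3: +8 =1014
r101=1100101 pc4: +16 =1030
r102=1100110 pc4: +16 =1046
r103=1100111 pc5: +32 =1078
r104=1101000 pc3: +8 =1086
r105=1101001 pc4: +16 =1102
r106=1101010 pc4: +16 =1118
r107=1101011 pc5: +32 =1150
r108=1101100 pc4: +16 =1166
r109=1101101 pc5: +32 =1198

Answer: 1198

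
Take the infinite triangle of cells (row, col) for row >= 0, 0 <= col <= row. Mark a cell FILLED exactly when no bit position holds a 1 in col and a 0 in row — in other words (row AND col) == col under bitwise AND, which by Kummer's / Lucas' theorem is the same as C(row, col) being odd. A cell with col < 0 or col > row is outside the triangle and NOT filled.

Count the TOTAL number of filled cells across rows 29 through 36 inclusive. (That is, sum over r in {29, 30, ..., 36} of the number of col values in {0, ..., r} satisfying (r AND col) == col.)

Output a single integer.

Answer: 86

Derivation:
r29=11101 pc4: +16 =16
r30=11110 pc4: +16 =32
r31=11111 pc5: +32 =64
r32=100000 pc1: +2 =66
r33=100001 pc2: +4 =70
r34=100010 pc2: +4 =74
r35=100011 pc3: +8 =82
r36=100100 pc2: +4 =86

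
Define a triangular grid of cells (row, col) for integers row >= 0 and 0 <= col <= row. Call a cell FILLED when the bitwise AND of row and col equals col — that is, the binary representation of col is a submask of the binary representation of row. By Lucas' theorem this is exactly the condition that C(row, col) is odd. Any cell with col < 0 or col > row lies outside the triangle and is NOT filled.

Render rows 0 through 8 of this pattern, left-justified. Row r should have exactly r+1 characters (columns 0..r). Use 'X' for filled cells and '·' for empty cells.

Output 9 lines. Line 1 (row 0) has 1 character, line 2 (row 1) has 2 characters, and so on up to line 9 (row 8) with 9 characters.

r0=0: X
r1=1: XX
r2=10: X·X
r3=11: XXXX
r4=100: X···X
r5=101: XX··XX
r6=110: X·X·X·X
r7=111: XXXXXXXX
r8=1000: X·······X

Answer: X
XX
X·X
XXXX
X···X
XX··XX
X·X·X·X
XXXXXXXX
X·······X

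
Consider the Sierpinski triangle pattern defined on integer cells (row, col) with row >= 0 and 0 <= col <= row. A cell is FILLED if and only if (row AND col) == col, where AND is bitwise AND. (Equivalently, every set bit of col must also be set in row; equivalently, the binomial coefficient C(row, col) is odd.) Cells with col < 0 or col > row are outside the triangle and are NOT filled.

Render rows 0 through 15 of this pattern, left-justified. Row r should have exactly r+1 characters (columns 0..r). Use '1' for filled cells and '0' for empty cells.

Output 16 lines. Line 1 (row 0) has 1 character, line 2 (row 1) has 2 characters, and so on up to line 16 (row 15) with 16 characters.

Answer: 1
11
101
1111
10001
110011
1010101
11111111
100000001
1100000011
10100000101
111100001111
1000100010001
11001100110011
101010101010101
1111111111111111

Derivation:
r0=0: 1
r1=1: 11
r2=10: 101
r3=11: 1111
r4=100: 10001
r5=101: 110011
r6=110: 1010101
r7=111: 11111111
r8=1000: 100000001
r9=1001: 1100000011
r10=1010: 10100000101
r11=1011: 111100001111
r12=1100: 1000100010001
r13=1101: 11001100110011
r14=1110: 101010101010101
r15=1111: 1111111111111111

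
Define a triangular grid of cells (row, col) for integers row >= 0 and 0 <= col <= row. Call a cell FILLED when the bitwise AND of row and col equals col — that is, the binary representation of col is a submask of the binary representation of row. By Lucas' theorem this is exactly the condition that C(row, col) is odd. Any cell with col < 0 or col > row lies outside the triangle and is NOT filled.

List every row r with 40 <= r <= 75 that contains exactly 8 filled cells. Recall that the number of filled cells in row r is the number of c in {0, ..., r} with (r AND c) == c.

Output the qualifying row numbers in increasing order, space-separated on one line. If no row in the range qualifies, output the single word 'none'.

Row r has 2^popcount(r) filled cells, so we need popcount(r) = log2(8) = 3.
Scan r = 40..75 and keep those with exactly 3 one-bits:
r=40=101000 popcount=2 -> skip
r=41=101001 popcount=3 -> KEEP
r=42=101010 popcount=3 -> KEEP
r=43=101011 popcount=4 -> skip
r=44=101100 popcount=3 -> KEEP
r=45=101101 popcount=4 -> skip
r=46=101110 popcount=4 -> skip
r=47=101111 popcount=5 -> skip
r=48=110000 popcount=2 -> skip
r=49=110001 popcount=3 -> KEEP
r=50=110010 popcount=3 -> KEEP
r=51=110011 popcount=4 -> skip
r=52=110100 popcount=3 -> KEEP
r=53=110101 popcount=4 -> skip
r=54=110110 popcount=4 -> skip
r=55=110111 popcount=5 -> skip
r=56=111000 popcount=3 -> KEEP
r=57=111001 popcount=4 -> skip
r=58=111010 popcount=4 -> skip
r=59=111011 popcount=5 -> skip
r=60=111100 popcount=4 -> skip
r=61=111101 popcount=5 -> skip
r=62=111110 popcount=5 -> skip
r=63=111111 popcount=6 -> skip
r=64=1000000 popcount=1 -> skip
r=65=1000001 popcount=2 -> skip
r=66=1000010 popcount=2 -> skip
r=67=1000011 popcount=3 -> KEEP
r=68=1000100 popcount=2 -> skip
r=69=1000101 popcount=3 -> KEEP
r=70=1000110 popcount=3 -> KEEP
r=71=1000111 popcount=4 -> skip
r=72=1001000 popcount=2 -> skip
r=73=1001001 popcount=3 -> KEEP
r=74=1001010 popcount=3 -> KEEP
r=75=1001011 popcount=4 -> skip
Kept rows: 41 42 44 49 50 52 56 67 69 70 73 74

Answer: 41 42 44 49 50 52 56 67 69 70 73 74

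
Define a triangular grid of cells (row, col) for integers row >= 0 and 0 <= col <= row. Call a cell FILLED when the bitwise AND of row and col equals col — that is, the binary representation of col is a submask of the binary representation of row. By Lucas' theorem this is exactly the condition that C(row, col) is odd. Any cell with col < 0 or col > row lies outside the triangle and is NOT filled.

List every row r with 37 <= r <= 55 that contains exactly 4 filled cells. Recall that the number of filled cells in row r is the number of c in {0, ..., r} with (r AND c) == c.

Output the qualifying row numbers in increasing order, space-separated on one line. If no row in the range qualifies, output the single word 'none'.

Answer: 40 48

Derivation:
Row r has 2^popcount(r) filled cells, so we need popcount(r) = log2(4) = 2.
Scan r = 37..55 and keep those with exactly 2 one-bits:
r=37=100101 popcount=3 -> skip
r=38=100110 popcount=3 -> skip
r=39=100111 popcount=4 -> skip
r=40=101000 popcount=2 -> KEEP
r=41=101001 popcount=3 -> skip
r=42=101010 popcount=3 -> skip
r=43=101011 popcount=4 -> skip
r=44=101100 popcount=3 -> skip
r=45=101101 popcount=4 -> skip
r=46=101110 popcount=4 -> skip
r=47=101111 popcount=5 -> skip
r=48=110000 popcount=2 -> KEEP
r=49=110001 popcount=3 -> skip
r=50=110010 popcount=3 -> skip
r=51=110011 popcount=4 -> skip
r=52=110100 popcount=3 -> skip
r=53=110101 popcount=4 -> skip
r=54=110110 popcount=4 -> skip
r=55=110111 popcount=5 -> skip
Kept rows: 40 48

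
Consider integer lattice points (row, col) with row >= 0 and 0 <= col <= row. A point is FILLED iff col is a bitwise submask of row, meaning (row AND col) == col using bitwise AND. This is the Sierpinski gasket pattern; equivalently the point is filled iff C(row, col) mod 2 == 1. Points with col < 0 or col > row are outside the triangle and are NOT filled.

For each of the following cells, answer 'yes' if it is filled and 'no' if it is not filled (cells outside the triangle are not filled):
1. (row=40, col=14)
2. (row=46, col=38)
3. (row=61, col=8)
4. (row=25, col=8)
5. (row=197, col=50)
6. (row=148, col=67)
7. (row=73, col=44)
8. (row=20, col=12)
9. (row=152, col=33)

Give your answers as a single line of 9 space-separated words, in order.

Answer: no yes yes yes no no no no no

Derivation:
(40,14): row=0b101000, col=0b1110, row AND col = 0b1000 = 8; 8 != 14 -> empty
(46,38): row=0b101110, col=0b100110, row AND col = 0b100110 = 38; 38 == 38 -> filled
(61,8): row=0b111101, col=0b1000, row AND col = 0b1000 = 8; 8 == 8 -> filled
(25,8): row=0b11001, col=0b1000, row AND col = 0b1000 = 8; 8 == 8 -> filled
(197,50): row=0b11000101, col=0b110010, row AND col = 0b0 = 0; 0 != 50 -> empty
(148,67): row=0b10010100, col=0b1000011, row AND col = 0b0 = 0; 0 != 67 -> empty
(73,44): row=0b1001001, col=0b101100, row AND col = 0b1000 = 8; 8 != 44 -> empty
(20,12): row=0b10100, col=0b1100, row AND col = 0b100 = 4; 4 != 12 -> empty
(152,33): row=0b10011000, col=0b100001, row AND col = 0b0 = 0; 0 != 33 -> empty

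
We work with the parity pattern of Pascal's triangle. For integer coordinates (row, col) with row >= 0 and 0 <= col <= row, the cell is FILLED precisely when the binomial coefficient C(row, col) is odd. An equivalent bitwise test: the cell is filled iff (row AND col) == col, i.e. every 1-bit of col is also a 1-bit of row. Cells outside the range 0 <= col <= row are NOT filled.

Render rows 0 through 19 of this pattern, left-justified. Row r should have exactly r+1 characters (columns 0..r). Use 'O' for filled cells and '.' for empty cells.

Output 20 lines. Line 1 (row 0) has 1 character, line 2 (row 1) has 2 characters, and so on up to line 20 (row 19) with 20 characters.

r0=0: O
r1=1: OO
r2=10: O.O
r3=11: OOOO
r4=100: O...O
r5=101: OO..OO
r6=110: O.O.O.O
r7=111: OOOOOOOO
r8=1000: O.......O
r9=1001: OO......OO
r10=1010: O.O.....O.O
r11=1011: OOOO....OOOO
r12=1100: O...O...O...O
r13=1101: OO..OO..OO..OO
r14=1110: O.O.O.O.O.O.O.O
r15=1111: OOOOOOOOOOOOOOOO
r16=10000: O...............O
r17=10001: OO..............OO
r18=10010: O.O.............O.O
r19=10011: OOOO............OOOO

Answer: O
OO
O.O
OOOO
O...O
OO..OO
O.O.O.O
OOOOOOOO
O.......O
OO......OO
O.O.....O.O
OOOO....OOOO
O...O...O...O
OO..OO..OO..OO
O.O.O.O.O.O.O.O
OOOOOOOOOOOOOOOO
O...............O
OO..............OO
O.O.............O.O
OOOO............OOOO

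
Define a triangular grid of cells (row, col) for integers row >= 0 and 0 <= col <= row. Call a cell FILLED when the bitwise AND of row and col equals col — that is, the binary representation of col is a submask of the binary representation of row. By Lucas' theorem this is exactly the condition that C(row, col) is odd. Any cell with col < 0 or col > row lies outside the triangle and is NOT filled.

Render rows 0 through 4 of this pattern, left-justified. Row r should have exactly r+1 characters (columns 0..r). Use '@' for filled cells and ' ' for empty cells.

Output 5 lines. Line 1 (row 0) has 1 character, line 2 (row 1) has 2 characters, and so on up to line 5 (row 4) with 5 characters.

Answer: @
@@
@ @
@@@@
@   @

Derivation:
r0=0: @
r1=1: @@
r2=10: @ @
r3=11: @@@@
r4=100: @   @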